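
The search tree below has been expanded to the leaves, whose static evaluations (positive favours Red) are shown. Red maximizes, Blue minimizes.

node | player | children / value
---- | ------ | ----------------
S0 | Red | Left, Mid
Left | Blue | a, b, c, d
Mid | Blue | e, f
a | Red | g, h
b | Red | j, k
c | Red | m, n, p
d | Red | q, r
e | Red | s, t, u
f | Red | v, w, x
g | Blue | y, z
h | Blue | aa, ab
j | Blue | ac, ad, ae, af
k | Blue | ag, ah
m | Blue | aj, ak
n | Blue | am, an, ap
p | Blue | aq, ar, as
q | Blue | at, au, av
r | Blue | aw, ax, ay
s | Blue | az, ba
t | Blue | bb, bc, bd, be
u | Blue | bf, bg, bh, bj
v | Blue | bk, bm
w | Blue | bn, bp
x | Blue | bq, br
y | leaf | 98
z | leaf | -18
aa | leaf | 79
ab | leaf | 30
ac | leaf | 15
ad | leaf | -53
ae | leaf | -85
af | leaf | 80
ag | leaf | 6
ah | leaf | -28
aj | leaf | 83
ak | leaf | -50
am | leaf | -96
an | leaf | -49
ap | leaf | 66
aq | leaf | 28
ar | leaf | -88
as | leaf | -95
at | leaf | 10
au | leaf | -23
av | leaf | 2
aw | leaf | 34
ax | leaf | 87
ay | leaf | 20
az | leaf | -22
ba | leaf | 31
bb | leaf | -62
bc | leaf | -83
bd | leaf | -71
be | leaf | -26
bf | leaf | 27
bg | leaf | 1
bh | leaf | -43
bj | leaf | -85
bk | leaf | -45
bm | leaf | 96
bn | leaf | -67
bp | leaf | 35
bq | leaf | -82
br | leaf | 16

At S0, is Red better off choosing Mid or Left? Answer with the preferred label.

Mid

s (Blue): min(-22, 31) = -22
t (Blue): min(-62, -83, -71, -26) = -83
u (Blue): min(27, 1, -43, -85) = -85
e (Red): max(-22, -83, -85) = -22
v (Blue): min(-45, 96) = -45
w (Blue): min(-67, 35) = -67
x (Blue): min(-82, 16) = -82
f (Red): max(-45, -67, -82) = -45
Mid (Blue): min(-22, -45) = -45
g (Blue): min(98, -18) = -18
h (Blue): min(79, 30) = 30
a (Red): max(-18, 30) = 30
j (Blue): min(15, -53, -85, 80) = -85
k (Blue): min(6, -28) = -28
b (Red): max(-85, -28) = -28
m (Blue): min(83, -50) = -50
n (Blue): min(-96, -49, 66) = -96
p (Blue): min(28, -88, -95) = -95
c (Red): max(-50, -96, -95) = -50
q (Blue): min(10, -23, 2) = -23
r (Blue): min(34, 87, 20) = 20
d (Red): max(-23, 20) = 20
Left (Blue): min(30, -28, -50, 20) = -50
Red prefers the higher value; Mid=-45, Left=-50. Mid is better since -45 > -50.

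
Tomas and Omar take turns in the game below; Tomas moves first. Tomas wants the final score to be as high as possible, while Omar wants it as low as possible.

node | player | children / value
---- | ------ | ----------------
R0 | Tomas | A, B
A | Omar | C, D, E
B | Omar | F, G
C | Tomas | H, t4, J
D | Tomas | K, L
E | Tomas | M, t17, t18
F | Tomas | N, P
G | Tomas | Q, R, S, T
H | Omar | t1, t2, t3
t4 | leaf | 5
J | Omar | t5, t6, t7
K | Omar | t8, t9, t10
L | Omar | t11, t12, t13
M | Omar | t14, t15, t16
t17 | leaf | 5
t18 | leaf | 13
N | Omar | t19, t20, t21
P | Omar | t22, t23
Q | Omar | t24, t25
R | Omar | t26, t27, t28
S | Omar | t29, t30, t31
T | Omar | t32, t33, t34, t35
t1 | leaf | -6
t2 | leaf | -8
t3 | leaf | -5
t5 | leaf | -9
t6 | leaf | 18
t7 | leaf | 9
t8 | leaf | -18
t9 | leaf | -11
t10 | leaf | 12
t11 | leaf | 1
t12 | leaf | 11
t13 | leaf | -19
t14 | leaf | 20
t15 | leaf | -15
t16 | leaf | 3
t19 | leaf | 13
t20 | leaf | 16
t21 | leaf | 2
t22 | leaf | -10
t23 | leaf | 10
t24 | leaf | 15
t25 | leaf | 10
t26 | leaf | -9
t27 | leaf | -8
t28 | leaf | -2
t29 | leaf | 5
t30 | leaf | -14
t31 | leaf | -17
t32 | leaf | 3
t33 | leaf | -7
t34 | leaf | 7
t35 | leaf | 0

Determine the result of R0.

2

H (Omar): min(-6, -8, -5) = -8
J (Omar): min(-9, 18, 9) = -9
C (Tomas): max(-8, 5, -9) = 5
K (Omar): min(-18, -11, 12) = -18
L (Omar): min(1, 11, -19) = -19
D (Tomas): max(-18, -19) = -18
M (Omar): min(20, -15, 3) = -15
E (Tomas): max(-15, 5, 13) = 13
A (Omar): min(5, -18, 13) = -18
N (Omar): min(13, 16, 2) = 2
P (Omar): min(-10, 10) = -10
F (Tomas): max(2, -10) = 2
Q (Omar): min(15, 10) = 10
R (Omar): min(-9, -8, -2) = -9
S (Omar): min(5, -14, -17) = -17
T (Omar): min(3, -7, 7, 0) = -7
G (Tomas): max(10, -9, -17, -7) = 10
B (Omar): min(2, 10) = 2
R0 (Tomas): max(-18, 2) = 2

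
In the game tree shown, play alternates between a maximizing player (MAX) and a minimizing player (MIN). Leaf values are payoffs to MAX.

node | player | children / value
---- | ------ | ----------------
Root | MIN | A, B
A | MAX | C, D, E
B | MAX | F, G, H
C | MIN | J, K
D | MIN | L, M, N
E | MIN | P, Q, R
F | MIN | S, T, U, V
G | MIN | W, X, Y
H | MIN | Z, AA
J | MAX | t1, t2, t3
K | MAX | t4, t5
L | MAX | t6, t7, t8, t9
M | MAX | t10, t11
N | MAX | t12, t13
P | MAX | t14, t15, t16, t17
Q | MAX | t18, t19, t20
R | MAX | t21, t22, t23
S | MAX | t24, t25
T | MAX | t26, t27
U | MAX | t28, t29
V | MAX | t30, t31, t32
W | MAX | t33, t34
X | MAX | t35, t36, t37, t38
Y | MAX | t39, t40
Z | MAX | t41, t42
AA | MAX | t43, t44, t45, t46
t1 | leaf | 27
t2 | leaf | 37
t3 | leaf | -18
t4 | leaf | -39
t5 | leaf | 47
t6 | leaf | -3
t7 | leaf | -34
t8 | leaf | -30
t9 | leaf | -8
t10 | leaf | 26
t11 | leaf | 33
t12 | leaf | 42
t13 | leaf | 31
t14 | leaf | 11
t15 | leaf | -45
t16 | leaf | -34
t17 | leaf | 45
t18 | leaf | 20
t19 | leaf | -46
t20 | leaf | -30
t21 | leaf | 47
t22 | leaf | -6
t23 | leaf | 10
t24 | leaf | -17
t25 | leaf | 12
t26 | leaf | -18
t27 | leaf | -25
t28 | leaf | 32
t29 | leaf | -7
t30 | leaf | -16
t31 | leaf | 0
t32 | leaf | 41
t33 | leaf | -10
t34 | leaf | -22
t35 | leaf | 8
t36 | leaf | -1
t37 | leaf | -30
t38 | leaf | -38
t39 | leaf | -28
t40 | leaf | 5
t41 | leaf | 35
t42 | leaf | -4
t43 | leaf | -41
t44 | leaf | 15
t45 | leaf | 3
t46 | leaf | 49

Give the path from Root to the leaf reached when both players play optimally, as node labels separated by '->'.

Root -> B -> H -> Z -> t41

J (MAX): max(27, 37, -18) = 37
K (MAX): max(-39, 47) = 47
C (MIN): min(37, 47) = 37
L (MAX): max(-3, -34, -30, -8) = -3
M (MAX): max(26, 33) = 33
N (MAX): max(42, 31) = 42
D (MIN): min(-3, 33, 42) = -3
P (MAX): max(11, -45, -34, 45) = 45
Q (MAX): max(20, -46, -30) = 20
R (MAX): max(47, -6, 10) = 47
E (MIN): min(45, 20, 47) = 20
A (MAX): max(37, -3, 20) = 37
S (MAX): max(-17, 12) = 12
T (MAX): max(-18, -25) = -18
U (MAX): max(32, -7) = 32
V (MAX): max(-16, 0, 41) = 41
F (MIN): min(12, -18, 32, 41) = -18
W (MAX): max(-10, -22) = -10
X (MAX): max(8, -1, -30, -38) = 8
Y (MAX): max(-28, 5) = 5
G (MIN): min(-10, 8, 5) = -10
Z (MAX): max(35, -4) = 35
AA (MAX): max(-41, 15, 3, 49) = 49
H (MIN): min(35, 49) = 35
B (MAX): max(-18, -10, 35) = 35
Root (MIN): min(37, 35) = 35
At Root, MIN picks B (lowest: 35).
At B, MAX picks H (highest: 35).
At H, MIN picks Z (lowest: 35).
At Z, MAX picks t41 (highest: 35).
Terminal value 35.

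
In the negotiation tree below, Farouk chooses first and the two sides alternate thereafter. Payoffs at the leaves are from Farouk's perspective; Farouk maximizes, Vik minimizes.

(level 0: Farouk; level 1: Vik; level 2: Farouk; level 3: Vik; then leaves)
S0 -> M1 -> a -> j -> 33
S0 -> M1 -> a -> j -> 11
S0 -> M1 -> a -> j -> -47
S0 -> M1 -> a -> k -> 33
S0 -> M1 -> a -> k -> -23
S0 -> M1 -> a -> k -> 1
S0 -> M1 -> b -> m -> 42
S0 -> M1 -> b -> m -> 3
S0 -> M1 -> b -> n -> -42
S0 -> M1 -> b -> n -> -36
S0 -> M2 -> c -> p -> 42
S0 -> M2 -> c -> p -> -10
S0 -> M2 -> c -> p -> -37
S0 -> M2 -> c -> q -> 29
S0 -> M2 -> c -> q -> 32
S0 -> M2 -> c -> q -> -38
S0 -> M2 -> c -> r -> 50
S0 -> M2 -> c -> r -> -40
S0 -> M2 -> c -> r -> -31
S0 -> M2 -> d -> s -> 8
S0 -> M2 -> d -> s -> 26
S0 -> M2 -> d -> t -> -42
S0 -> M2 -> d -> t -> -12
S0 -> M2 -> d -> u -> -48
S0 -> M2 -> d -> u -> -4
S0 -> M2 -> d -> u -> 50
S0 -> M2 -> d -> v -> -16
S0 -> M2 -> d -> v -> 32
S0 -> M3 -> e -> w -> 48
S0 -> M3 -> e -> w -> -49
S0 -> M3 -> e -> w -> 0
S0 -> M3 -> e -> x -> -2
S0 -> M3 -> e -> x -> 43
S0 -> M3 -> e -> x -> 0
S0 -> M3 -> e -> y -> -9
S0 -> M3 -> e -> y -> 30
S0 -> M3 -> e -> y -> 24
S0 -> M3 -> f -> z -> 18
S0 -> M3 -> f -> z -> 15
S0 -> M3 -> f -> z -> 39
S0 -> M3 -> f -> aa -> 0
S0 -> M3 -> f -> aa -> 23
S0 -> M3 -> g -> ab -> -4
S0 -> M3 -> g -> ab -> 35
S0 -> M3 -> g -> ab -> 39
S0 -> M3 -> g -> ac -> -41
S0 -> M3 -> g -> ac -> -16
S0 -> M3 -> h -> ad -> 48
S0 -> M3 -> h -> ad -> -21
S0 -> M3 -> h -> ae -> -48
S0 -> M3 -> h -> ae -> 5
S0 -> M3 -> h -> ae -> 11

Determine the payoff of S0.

-21

j (Vik): min(33, 11, -47) = -47
k (Vik): min(33, -23, 1) = -23
a (Farouk): max(-47, -23) = -23
m (Vik): min(42, 3) = 3
n (Vik): min(-42, -36) = -42
b (Farouk): max(3, -42) = 3
M1 (Vik): min(-23, 3) = -23
p (Vik): min(42, -10, -37) = -37
q (Vik): min(29, 32, -38) = -38
r (Vik): min(50, -40, -31) = -40
c (Farouk): max(-37, -38, -40) = -37
s (Vik): min(8, 26) = 8
t (Vik): min(-42, -12) = -42
u (Vik): min(-48, -4, 50) = -48
v (Vik): min(-16, 32) = -16
d (Farouk): max(8, -42, -48, -16) = 8
M2 (Vik): min(-37, 8) = -37
w (Vik): min(48, -49, 0) = -49
x (Vik): min(-2, 43, 0) = -2
y (Vik): min(-9, 30, 24) = -9
e (Farouk): max(-49, -2, -9) = -2
z (Vik): min(18, 15, 39) = 15
aa (Vik): min(0, 23) = 0
f (Farouk): max(15, 0) = 15
ab (Vik): min(-4, 35, 39) = -4
ac (Vik): min(-41, -16) = -41
g (Farouk): max(-4, -41) = -4
ad (Vik): min(48, -21) = -21
ae (Vik): min(-48, 5, 11) = -48
h (Farouk): max(-21, -48) = -21
M3 (Vik): min(-2, 15, -4, -21) = -21
S0 (Farouk): max(-23, -37, -21) = -21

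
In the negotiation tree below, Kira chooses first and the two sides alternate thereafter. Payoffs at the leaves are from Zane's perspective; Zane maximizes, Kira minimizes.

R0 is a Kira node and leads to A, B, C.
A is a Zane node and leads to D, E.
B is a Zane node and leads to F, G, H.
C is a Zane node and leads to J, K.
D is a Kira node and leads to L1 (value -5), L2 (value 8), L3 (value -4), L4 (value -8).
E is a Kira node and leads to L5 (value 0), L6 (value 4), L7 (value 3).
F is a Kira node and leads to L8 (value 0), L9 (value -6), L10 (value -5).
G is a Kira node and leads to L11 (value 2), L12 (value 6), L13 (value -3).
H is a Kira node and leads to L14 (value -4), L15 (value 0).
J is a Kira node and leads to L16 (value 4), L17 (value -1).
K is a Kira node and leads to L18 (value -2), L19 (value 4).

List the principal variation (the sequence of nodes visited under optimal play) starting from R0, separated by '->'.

D (Kira): min(-5, 8, -4, -8) = -8
E (Kira): min(0, 4, 3) = 0
A (Zane): max(-8, 0) = 0
F (Kira): min(0, -6, -5) = -6
G (Kira): min(2, 6, -3) = -3
H (Kira): min(-4, 0) = -4
B (Zane): max(-6, -3, -4) = -3
J (Kira): min(4, -1) = -1
K (Kira): min(-2, 4) = -2
C (Zane): max(-1, -2) = -1
R0 (Kira): min(0, -3, -1) = -3
At R0, Kira picks B (lowest: -3).
At B, Zane picks G (highest: -3).
At G, Kira picks L13 (lowest: -3).
Terminal value -3.

R0 -> B -> G -> L13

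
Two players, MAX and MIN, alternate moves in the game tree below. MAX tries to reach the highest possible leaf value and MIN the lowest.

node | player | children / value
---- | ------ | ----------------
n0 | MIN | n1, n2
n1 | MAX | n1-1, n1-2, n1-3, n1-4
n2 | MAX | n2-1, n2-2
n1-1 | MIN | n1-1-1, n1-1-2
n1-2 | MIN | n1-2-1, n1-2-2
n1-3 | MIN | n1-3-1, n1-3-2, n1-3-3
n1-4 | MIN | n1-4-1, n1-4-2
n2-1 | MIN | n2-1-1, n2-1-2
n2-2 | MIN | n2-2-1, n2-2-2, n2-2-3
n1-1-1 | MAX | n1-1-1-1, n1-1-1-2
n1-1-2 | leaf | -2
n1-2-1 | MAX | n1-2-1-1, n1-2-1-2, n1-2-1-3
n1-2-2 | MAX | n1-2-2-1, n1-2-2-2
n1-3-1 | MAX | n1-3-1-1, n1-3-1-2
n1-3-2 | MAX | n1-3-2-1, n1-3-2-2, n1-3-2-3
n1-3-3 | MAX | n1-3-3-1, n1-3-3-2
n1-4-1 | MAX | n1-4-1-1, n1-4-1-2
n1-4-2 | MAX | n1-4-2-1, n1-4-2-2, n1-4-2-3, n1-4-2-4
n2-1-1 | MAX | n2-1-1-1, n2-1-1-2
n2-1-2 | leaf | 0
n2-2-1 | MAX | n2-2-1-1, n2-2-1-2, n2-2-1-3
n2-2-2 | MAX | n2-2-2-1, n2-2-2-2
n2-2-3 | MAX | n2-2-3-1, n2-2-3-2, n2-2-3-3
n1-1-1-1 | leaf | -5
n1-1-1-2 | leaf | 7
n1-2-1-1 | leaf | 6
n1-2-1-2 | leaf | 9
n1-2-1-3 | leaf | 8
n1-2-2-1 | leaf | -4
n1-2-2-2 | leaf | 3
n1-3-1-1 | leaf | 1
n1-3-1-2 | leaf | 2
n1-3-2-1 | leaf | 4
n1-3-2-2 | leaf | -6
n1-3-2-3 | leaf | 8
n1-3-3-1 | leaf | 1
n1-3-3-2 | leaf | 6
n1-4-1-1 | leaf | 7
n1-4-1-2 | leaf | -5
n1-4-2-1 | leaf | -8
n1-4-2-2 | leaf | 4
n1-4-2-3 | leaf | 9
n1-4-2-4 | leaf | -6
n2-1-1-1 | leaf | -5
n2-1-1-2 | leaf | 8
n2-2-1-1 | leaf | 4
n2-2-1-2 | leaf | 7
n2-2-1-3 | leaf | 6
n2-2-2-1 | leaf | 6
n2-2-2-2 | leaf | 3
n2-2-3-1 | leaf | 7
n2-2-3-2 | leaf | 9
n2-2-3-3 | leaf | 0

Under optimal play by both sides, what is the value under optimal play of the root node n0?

6

n1-1-1 (MAX): max(-5, 7) = 7
n1-1 (MIN): min(7, -2) = -2
n1-2-1 (MAX): max(6, 9, 8) = 9
n1-2-2 (MAX): max(-4, 3) = 3
n1-2 (MIN): min(9, 3) = 3
n1-3-1 (MAX): max(1, 2) = 2
n1-3-2 (MAX): max(4, -6, 8) = 8
n1-3-3 (MAX): max(1, 6) = 6
n1-3 (MIN): min(2, 8, 6) = 2
n1-4-1 (MAX): max(7, -5) = 7
n1-4-2 (MAX): max(-8, 4, 9, -6) = 9
n1-4 (MIN): min(7, 9) = 7
n1 (MAX): max(-2, 3, 2, 7) = 7
n2-1-1 (MAX): max(-5, 8) = 8
n2-1 (MIN): min(8, 0) = 0
n2-2-1 (MAX): max(4, 7, 6) = 7
n2-2-2 (MAX): max(6, 3) = 6
n2-2-3 (MAX): max(7, 9, 0) = 9
n2-2 (MIN): min(7, 6, 9) = 6
n2 (MAX): max(0, 6) = 6
n0 (MIN): min(7, 6) = 6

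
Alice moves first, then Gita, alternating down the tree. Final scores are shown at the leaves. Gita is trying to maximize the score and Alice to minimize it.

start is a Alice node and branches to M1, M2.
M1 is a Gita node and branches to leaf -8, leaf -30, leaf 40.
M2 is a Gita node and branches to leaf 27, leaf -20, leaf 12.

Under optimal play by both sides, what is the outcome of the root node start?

27

M1 (Gita): max(-8, -30, 40) = 40
M2 (Gita): max(27, -20, 12) = 27
start (Alice): min(40, 27) = 27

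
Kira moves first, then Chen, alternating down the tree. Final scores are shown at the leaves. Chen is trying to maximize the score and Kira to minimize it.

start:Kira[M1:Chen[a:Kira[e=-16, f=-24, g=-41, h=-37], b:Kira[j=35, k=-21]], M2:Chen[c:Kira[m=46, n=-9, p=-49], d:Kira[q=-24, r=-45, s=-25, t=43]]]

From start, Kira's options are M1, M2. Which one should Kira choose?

a (Kira): min(-16, -24, -41, -37) = -41
b (Kira): min(35, -21) = -21
M1 (Chen): max(-41, -21) = -21
c (Kira): min(46, -9, -49) = -49
d (Kira): min(-24, -45, -25, 43) = -45
M2 (Chen): max(-49, -45) = -45
start (Kira): min(-21, -45) = -45
Kira at start wants the lowest of {M1=-21, M2=-45}, so chooses M2.

M2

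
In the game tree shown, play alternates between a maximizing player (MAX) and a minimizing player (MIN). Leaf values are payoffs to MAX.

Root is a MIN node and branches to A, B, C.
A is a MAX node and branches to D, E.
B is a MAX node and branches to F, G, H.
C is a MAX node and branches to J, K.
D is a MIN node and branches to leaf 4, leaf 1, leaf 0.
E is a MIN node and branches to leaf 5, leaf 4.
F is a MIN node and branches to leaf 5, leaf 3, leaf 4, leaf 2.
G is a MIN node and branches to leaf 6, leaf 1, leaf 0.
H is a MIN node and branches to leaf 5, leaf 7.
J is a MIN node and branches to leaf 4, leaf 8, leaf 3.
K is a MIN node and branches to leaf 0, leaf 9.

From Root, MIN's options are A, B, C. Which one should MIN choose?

C

D (MIN): min(4, 1, 0) = 0
E (MIN): min(5, 4) = 4
A (MAX): max(0, 4) = 4
F (MIN): min(5, 3, 4, 2) = 2
G (MIN): min(6, 1, 0) = 0
H (MIN): min(5, 7) = 5
B (MAX): max(2, 0, 5) = 5
J (MIN): min(4, 8, 3) = 3
K (MIN): min(0, 9) = 0
C (MAX): max(3, 0) = 3
Root (MIN): min(4, 5, 3) = 3
MIN at Root wants the lowest of {A=4, B=5, C=3}, so chooses C.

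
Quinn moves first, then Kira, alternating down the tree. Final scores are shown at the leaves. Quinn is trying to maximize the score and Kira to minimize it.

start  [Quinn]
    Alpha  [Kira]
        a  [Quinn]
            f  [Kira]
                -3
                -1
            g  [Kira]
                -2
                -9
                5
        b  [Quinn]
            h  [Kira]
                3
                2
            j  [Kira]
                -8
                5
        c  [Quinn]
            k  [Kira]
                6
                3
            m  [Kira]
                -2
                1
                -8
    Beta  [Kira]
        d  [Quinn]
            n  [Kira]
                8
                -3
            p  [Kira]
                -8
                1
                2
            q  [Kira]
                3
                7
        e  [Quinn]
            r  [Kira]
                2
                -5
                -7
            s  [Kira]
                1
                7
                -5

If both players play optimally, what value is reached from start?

-3

f (Kira): min(-3, -1) = -3
g (Kira): min(-2, -9, 5) = -9
a (Quinn): max(-3, -9) = -3
h (Kira): min(3, 2) = 2
j (Kira): min(-8, 5) = -8
b (Quinn): max(2, -8) = 2
k (Kira): min(6, 3) = 3
m (Kira): min(-2, 1, -8) = -8
c (Quinn): max(3, -8) = 3
Alpha (Kira): min(-3, 2, 3) = -3
n (Kira): min(8, -3) = -3
p (Kira): min(-8, 1, 2) = -8
q (Kira): min(3, 7) = 3
d (Quinn): max(-3, -8, 3) = 3
r (Kira): min(2, -5, -7) = -7
s (Kira): min(1, 7, -5) = -5
e (Quinn): max(-7, -5) = -5
Beta (Kira): min(3, -5) = -5
start (Quinn): max(-3, -5) = -3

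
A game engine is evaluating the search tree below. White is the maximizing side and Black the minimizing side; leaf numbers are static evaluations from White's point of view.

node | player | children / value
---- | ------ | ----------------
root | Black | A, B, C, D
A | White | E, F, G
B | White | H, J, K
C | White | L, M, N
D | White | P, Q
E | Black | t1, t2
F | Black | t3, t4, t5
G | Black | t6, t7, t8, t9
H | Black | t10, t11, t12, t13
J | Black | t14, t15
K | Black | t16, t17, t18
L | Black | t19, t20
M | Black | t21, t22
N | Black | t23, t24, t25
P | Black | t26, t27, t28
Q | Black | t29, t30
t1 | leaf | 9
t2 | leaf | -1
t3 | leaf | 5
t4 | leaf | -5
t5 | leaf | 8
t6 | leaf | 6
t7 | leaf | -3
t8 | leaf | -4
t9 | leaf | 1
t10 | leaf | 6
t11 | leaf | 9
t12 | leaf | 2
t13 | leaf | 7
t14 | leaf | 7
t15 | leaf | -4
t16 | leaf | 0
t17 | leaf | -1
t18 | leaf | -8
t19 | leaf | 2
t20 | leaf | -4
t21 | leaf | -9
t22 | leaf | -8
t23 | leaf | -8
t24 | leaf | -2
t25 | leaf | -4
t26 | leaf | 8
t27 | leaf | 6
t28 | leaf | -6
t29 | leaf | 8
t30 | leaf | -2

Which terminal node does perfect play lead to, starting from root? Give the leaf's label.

E (Black): min(9, -1) = -1
F (Black): min(5, -5, 8) = -5
G (Black): min(6, -3, -4, 1) = -4
A (White): max(-1, -5, -4) = -1
H (Black): min(6, 9, 2, 7) = 2
J (Black): min(7, -4) = -4
K (Black): min(0, -1, -8) = -8
B (White): max(2, -4, -8) = 2
L (Black): min(2, -4) = -4
M (Black): min(-9, -8) = -9
N (Black): min(-8, -2, -4) = -8
C (White): max(-4, -9, -8) = -4
P (Black): min(8, 6, -6) = -6
Q (Black): min(8, -2) = -2
D (White): max(-6, -2) = -2
root (Black): min(-1, 2, -4, -2) = -4
At root, Black picks C (lowest: -4).
At C, White picks L (highest: -4).
At L, Black picks t20 (lowest: -4).
Terminal value -4.

t20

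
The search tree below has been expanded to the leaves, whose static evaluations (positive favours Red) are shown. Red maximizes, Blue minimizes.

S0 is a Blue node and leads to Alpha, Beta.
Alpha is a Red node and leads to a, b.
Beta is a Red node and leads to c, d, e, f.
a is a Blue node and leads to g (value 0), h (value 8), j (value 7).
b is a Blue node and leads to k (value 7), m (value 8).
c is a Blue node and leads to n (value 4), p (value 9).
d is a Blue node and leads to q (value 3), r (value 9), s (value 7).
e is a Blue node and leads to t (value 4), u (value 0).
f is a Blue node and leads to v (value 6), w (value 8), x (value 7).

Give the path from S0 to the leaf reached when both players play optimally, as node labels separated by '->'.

S0 -> Beta -> f -> v

a (Blue): min(0, 8, 7) = 0
b (Blue): min(7, 8) = 7
Alpha (Red): max(0, 7) = 7
c (Blue): min(4, 9) = 4
d (Blue): min(3, 9, 7) = 3
e (Blue): min(4, 0) = 0
f (Blue): min(6, 8, 7) = 6
Beta (Red): max(4, 3, 0, 6) = 6
S0 (Blue): min(7, 6) = 6
At S0, Blue picks Beta (lowest: 6).
At Beta, Red picks f (highest: 6).
At f, Blue picks v (lowest: 6).
Terminal value 6.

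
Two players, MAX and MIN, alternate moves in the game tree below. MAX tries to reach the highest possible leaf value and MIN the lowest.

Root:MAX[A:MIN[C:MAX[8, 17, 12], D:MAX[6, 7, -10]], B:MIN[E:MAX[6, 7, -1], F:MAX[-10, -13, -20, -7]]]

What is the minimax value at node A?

C (MAX): max(8, 17, 12) = 17
D (MAX): max(6, 7, -10) = 7
A (MIN): min(17, 7) = 7

7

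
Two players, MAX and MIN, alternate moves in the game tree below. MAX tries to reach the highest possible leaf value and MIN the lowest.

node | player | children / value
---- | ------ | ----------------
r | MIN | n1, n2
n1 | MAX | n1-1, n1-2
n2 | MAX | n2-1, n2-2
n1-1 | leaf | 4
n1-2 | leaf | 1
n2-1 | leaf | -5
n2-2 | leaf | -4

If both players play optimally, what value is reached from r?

-4

n1 (MAX): max(4, 1) = 4
n2 (MAX): max(-5, -4) = -4
r (MIN): min(4, -4) = -4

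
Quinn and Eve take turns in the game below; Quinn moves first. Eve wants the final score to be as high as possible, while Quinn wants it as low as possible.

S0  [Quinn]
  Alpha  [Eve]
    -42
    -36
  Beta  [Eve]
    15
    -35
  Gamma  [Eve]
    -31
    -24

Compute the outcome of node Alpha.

-36

Alpha (Eve): max(-42, -36) = -36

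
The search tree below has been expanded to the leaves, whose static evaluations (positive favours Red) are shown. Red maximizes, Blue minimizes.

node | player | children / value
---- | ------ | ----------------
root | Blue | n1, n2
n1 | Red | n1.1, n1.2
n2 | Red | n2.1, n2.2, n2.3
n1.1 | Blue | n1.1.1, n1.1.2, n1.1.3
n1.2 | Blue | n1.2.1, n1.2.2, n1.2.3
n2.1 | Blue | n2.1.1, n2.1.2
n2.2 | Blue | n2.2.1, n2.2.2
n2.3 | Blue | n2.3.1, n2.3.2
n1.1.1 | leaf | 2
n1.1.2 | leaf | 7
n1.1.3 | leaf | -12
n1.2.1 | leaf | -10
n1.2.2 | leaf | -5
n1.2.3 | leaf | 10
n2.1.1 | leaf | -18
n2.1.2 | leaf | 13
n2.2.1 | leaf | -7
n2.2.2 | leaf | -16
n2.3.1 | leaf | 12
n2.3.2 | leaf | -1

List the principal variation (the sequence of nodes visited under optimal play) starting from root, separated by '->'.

root -> n1 -> n1.2 -> n1.2.1

n1.1 (Blue): min(2, 7, -12) = -12
n1.2 (Blue): min(-10, -5, 10) = -10
n1 (Red): max(-12, -10) = -10
n2.1 (Blue): min(-18, 13) = -18
n2.2 (Blue): min(-7, -16) = -16
n2.3 (Blue): min(12, -1) = -1
n2 (Red): max(-18, -16, -1) = -1
root (Blue): min(-10, -1) = -10
At root, Blue picks n1 (lowest: -10).
At n1, Red picks n1.2 (highest: -10).
At n1.2, Blue picks n1.2.1 (lowest: -10).
Terminal value -10.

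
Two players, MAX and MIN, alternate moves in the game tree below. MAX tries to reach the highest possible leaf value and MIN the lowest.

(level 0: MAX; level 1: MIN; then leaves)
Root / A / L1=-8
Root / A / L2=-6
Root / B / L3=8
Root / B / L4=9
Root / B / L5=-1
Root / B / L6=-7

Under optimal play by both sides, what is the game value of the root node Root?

A (MIN): min(-8, -6) = -8
B (MIN): min(8, 9, -1, -7) = -7
Root (MAX): max(-8, -7) = -7

-7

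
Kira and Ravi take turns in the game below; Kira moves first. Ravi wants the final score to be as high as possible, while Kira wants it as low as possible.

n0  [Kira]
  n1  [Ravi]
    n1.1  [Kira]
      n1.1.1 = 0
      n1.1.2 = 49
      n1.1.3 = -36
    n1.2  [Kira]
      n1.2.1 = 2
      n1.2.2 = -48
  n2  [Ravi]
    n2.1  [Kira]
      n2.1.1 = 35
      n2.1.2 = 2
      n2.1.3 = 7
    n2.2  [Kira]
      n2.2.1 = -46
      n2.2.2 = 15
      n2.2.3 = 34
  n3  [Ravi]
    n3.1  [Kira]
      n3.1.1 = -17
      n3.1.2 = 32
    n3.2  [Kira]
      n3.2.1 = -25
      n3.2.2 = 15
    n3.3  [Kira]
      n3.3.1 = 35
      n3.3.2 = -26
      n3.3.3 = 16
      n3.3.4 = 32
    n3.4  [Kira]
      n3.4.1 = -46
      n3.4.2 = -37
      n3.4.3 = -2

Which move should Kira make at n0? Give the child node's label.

n1

n1.1 (Kira): min(0, 49, -36) = -36
n1.2 (Kira): min(2, -48) = -48
n1 (Ravi): max(-36, -48) = -36
n2.1 (Kira): min(35, 2, 7) = 2
n2.2 (Kira): min(-46, 15, 34) = -46
n2 (Ravi): max(2, -46) = 2
n3.1 (Kira): min(-17, 32) = -17
n3.2 (Kira): min(-25, 15) = -25
n3.3 (Kira): min(35, -26, 16, 32) = -26
n3.4 (Kira): min(-46, -37, -2) = -46
n3 (Ravi): max(-17, -25, -26, -46) = -17
n0 (Kira): min(-36, 2, -17) = -36
Kira at n0 wants the lowest of {n1=-36, n2=2, n3=-17}, so chooses n1.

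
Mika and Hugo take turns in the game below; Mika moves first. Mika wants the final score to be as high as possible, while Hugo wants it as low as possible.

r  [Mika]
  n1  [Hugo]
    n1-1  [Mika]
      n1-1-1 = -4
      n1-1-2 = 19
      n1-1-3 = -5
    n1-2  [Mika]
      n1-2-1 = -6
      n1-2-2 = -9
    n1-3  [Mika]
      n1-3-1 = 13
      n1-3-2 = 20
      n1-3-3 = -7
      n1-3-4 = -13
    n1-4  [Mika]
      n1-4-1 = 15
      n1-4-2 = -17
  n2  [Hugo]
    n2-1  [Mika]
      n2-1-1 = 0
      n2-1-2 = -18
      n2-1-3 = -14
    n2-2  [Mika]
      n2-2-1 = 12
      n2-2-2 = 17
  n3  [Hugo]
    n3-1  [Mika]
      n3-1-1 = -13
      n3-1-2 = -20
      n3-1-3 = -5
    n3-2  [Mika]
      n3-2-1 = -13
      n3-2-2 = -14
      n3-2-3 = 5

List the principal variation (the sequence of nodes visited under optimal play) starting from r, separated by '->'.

n1-1 (Mika): max(-4, 19, -5) = 19
n1-2 (Mika): max(-6, -9) = -6
n1-3 (Mika): max(13, 20, -7, -13) = 20
n1-4 (Mika): max(15, -17) = 15
n1 (Hugo): min(19, -6, 20, 15) = -6
n2-1 (Mika): max(0, -18, -14) = 0
n2-2 (Mika): max(12, 17) = 17
n2 (Hugo): min(0, 17) = 0
n3-1 (Mika): max(-13, -20, -5) = -5
n3-2 (Mika): max(-13, -14, 5) = 5
n3 (Hugo): min(-5, 5) = -5
r (Mika): max(-6, 0, -5) = 0
At r, Mika picks n2 (highest: 0).
At n2, Hugo picks n2-1 (lowest: 0).
At n2-1, Mika picks n2-1-1 (highest: 0).
Terminal value 0.

r -> n2 -> n2-1 -> n2-1-1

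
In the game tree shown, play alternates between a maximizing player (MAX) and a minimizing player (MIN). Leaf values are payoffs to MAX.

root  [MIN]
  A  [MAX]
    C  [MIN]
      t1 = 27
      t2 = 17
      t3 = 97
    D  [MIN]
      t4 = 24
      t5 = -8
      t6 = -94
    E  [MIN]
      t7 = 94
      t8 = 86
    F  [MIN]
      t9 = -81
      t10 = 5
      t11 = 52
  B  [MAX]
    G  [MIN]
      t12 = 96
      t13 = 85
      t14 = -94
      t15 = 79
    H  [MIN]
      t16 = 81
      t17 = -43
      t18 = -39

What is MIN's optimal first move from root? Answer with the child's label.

C (MIN): min(27, 17, 97) = 17
D (MIN): min(24, -8, -94) = -94
E (MIN): min(94, 86) = 86
F (MIN): min(-81, 5, 52) = -81
A (MAX): max(17, -94, 86, -81) = 86
G (MIN): min(96, 85, -94, 79) = -94
H (MIN): min(81, -43, -39) = -43
B (MAX): max(-94, -43) = -43
root (MIN): min(86, -43) = -43
MIN at root wants the lowest of {A=86, B=-43}, so chooses B.

B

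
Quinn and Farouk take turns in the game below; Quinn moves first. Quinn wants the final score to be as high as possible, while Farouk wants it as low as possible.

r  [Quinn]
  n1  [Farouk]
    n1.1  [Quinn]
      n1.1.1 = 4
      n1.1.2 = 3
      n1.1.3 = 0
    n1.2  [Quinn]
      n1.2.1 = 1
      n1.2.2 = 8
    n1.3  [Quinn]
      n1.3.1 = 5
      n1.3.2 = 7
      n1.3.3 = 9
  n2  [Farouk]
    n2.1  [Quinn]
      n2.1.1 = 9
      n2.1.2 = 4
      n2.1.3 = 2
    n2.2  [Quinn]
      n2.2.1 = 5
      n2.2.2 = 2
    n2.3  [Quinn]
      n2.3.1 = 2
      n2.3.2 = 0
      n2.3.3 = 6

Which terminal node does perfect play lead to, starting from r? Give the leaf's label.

n1.1 (Quinn): max(4, 3, 0) = 4
n1.2 (Quinn): max(1, 8) = 8
n1.3 (Quinn): max(5, 7, 9) = 9
n1 (Farouk): min(4, 8, 9) = 4
n2.1 (Quinn): max(9, 4, 2) = 9
n2.2 (Quinn): max(5, 2) = 5
n2.3 (Quinn): max(2, 0, 6) = 6
n2 (Farouk): min(9, 5, 6) = 5
r (Quinn): max(4, 5) = 5
At r, Quinn picks n2 (highest: 5).
At n2, Farouk picks n2.2 (lowest: 5).
At n2.2, Quinn picks n2.2.1 (highest: 5).
Terminal value 5.

n2.2.1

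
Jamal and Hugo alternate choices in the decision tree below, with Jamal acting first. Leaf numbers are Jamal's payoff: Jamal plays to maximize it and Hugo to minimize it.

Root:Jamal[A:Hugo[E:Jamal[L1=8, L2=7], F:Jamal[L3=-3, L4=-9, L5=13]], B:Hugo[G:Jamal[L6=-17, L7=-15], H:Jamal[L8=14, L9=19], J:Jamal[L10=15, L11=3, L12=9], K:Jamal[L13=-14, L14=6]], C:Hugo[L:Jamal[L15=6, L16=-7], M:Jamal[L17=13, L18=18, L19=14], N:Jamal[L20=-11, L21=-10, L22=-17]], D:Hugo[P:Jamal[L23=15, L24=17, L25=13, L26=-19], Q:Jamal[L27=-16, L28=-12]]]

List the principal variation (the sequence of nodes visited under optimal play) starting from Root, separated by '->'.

E (Jamal): max(8, 7) = 8
F (Jamal): max(-3, -9, 13) = 13
A (Hugo): min(8, 13) = 8
G (Jamal): max(-17, -15) = -15
H (Jamal): max(14, 19) = 19
J (Jamal): max(15, 3, 9) = 15
K (Jamal): max(-14, 6) = 6
B (Hugo): min(-15, 19, 15, 6) = -15
L (Jamal): max(6, -7) = 6
M (Jamal): max(13, 18, 14) = 18
N (Jamal): max(-11, -10, -17) = -10
C (Hugo): min(6, 18, -10) = -10
P (Jamal): max(15, 17, 13, -19) = 17
Q (Jamal): max(-16, -12) = -12
D (Hugo): min(17, -12) = -12
Root (Jamal): max(8, -15, -10, -12) = 8
At Root, Jamal picks A (highest: 8).
At A, Hugo picks E (lowest: 8).
At E, Jamal picks L1 (highest: 8).
Terminal value 8.

Root -> A -> E -> L1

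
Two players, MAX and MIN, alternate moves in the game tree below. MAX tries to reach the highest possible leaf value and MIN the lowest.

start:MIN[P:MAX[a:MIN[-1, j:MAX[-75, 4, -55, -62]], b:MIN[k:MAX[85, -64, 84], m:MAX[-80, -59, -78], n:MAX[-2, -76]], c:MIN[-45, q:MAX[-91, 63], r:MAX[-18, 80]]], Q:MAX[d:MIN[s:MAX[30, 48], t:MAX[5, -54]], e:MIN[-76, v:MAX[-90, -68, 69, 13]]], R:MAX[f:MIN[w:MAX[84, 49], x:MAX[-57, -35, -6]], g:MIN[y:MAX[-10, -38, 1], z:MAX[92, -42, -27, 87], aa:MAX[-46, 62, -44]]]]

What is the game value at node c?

q (MAX): max(-91, 63) = 63
r (MAX): max(-18, 80) = 80
c (MIN): min(-45, 63, 80) = -45

-45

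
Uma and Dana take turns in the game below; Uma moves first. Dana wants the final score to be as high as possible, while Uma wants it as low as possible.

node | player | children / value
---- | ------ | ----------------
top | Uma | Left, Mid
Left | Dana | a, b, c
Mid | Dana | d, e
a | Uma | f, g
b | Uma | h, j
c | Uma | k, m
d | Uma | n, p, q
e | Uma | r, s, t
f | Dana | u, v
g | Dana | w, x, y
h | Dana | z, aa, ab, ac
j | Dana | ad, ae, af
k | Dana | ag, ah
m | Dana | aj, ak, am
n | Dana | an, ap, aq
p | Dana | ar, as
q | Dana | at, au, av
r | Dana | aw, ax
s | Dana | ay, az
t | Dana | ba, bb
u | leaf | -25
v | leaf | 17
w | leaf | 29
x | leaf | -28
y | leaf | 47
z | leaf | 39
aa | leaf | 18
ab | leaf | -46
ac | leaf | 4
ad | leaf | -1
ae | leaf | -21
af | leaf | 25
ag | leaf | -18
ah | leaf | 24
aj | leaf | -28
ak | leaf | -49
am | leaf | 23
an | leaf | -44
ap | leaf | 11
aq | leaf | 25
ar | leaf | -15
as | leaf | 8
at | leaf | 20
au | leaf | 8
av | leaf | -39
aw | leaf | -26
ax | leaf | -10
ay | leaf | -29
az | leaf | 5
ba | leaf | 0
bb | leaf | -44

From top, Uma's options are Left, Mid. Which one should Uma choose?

Mid

f (Dana): max(-25, 17) = 17
g (Dana): max(29, -28, 47) = 47
a (Uma): min(17, 47) = 17
h (Dana): max(39, 18, -46, 4) = 39
j (Dana): max(-1, -21, 25) = 25
b (Uma): min(39, 25) = 25
k (Dana): max(-18, 24) = 24
m (Dana): max(-28, -49, 23) = 23
c (Uma): min(24, 23) = 23
Left (Dana): max(17, 25, 23) = 25
n (Dana): max(-44, 11, 25) = 25
p (Dana): max(-15, 8) = 8
q (Dana): max(20, 8, -39) = 20
d (Uma): min(25, 8, 20) = 8
r (Dana): max(-26, -10) = -10
s (Dana): max(-29, 5) = 5
t (Dana): max(0, -44) = 0
e (Uma): min(-10, 5, 0) = -10
Mid (Dana): max(8, -10) = 8
top (Uma): min(25, 8) = 8
Uma at top wants the lowest of {Left=25, Mid=8}, so chooses Mid.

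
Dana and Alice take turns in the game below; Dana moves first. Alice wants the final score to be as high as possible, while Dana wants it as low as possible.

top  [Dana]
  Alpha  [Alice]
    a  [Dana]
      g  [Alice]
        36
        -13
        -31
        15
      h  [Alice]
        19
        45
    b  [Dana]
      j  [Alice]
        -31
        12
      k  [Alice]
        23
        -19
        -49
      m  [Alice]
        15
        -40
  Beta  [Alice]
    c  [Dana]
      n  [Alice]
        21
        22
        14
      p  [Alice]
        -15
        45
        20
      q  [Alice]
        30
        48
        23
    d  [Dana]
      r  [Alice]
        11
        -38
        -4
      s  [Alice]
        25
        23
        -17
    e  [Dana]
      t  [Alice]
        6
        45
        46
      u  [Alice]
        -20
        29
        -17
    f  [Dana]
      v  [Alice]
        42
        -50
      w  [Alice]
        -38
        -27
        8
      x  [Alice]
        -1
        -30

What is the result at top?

29

g (Alice): max(36, -13, -31, 15) = 36
h (Alice): max(19, 45) = 45
a (Dana): min(36, 45) = 36
j (Alice): max(-31, 12) = 12
k (Alice): max(23, -19, -49) = 23
m (Alice): max(15, -40) = 15
b (Dana): min(12, 23, 15) = 12
Alpha (Alice): max(36, 12) = 36
n (Alice): max(21, 22, 14) = 22
p (Alice): max(-15, 45, 20) = 45
q (Alice): max(30, 48, 23) = 48
c (Dana): min(22, 45, 48) = 22
r (Alice): max(11, -38, -4) = 11
s (Alice): max(25, 23, -17) = 25
d (Dana): min(11, 25) = 11
t (Alice): max(6, 45, 46) = 46
u (Alice): max(-20, 29, -17) = 29
e (Dana): min(46, 29) = 29
v (Alice): max(42, -50) = 42
w (Alice): max(-38, -27, 8) = 8
x (Alice): max(-1, -30) = -1
f (Dana): min(42, 8, -1) = -1
Beta (Alice): max(22, 11, 29, -1) = 29
top (Dana): min(36, 29) = 29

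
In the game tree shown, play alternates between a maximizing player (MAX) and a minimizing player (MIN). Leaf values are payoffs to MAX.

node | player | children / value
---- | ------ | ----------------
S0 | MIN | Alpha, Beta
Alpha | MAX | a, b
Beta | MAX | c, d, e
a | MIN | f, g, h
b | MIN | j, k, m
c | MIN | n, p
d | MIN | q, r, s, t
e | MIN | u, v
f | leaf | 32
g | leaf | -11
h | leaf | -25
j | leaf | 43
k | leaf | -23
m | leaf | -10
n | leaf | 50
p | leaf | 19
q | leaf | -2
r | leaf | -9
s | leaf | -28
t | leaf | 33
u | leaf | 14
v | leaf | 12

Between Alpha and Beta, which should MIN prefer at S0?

Alpha

a (MIN): min(32, -11, -25) = -25
b (MIN): min(43, -23, -10) = -23
Alpha (MAX): max(-25, -23) = -23
c (MIN): min(50, 19) = 19
d (MIN): min(-2, -9, -28, 33) = -28
e (MIN): min(14, 12) = 12
Beta (MAX): max(19, -28, 12) = 19
MIN prefers the lower value; Alpha=-23, Beta=19. Alpha is better since -23 < 19.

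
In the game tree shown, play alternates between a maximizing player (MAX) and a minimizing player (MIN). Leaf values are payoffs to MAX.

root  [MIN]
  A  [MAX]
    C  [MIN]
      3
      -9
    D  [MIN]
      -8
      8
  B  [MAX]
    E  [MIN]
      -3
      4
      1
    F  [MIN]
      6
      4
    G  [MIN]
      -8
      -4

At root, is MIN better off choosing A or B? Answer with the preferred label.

A

C (MIN): min(3, -9) = -9
D (MIN): min(-8, 8) = -8
A (MAX): max(-9, -8) = -8
E (MIN): min(-3, 4, 1) = -3
F (MIN): min(6, 4) = 4
G (MIN): min(-8, -4) = -8
B (MAX): max(-3, 4, -8) = 4
MIN prefers the lower value; A=-8, B=4. A is better since -8 < 4.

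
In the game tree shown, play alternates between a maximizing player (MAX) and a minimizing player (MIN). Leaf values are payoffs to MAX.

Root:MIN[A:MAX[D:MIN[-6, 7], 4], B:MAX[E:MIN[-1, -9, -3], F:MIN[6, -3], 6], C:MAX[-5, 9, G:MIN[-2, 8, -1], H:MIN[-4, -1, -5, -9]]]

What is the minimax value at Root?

4

D (MIN): min(-6, 7) = -6
A (MAX): max(-6, 4) = 4
E (MIN): min(-1, -9, -3) = -9
F (MIN): min(6, -3) = -3
B (MAX): max(-9, -3, 6) = 6
G (MIN): min(-2, 8, -1) = -2
H (MIN): min(-4, -1, -5, -9) = -9
C (MAX): max(-5, 9, -2, -9) = 9
Root (MIN): min(4, 6, 9) = 4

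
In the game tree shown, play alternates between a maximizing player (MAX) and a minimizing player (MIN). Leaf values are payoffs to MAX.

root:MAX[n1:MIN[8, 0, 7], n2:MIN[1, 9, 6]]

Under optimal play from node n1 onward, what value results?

n1 (MIN): min(8, 0, 7) = 0

0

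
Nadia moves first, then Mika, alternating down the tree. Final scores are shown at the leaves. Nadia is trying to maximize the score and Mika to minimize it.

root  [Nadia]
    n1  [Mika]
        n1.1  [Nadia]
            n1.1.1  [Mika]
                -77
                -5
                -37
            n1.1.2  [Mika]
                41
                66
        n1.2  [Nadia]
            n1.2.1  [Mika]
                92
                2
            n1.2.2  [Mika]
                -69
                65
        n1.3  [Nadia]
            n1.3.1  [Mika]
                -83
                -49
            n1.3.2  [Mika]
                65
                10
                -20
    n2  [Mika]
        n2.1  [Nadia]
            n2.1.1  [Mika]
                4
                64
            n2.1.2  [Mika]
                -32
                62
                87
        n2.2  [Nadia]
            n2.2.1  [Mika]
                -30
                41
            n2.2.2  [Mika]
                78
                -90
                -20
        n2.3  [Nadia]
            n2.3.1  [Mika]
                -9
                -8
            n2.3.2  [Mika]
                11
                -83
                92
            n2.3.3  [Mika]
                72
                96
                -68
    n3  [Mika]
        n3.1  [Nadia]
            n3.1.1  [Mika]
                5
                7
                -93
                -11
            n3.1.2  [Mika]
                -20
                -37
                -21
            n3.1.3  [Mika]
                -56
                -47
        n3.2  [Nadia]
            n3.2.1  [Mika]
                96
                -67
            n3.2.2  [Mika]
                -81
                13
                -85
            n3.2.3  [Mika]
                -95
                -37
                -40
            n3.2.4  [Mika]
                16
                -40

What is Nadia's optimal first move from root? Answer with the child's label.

n1.1.1 (Mika): min(-77, -5, -37) = -77
n1.1.2 (Mika): min(41, 66) = 41
n1.1 (Nadia): max(-77, 41) = 41
n1.2.1 (Mika): min(92, 2) = 2
n1.2.2 (Mika): min(-69, 65) = -69
n1.2 (Nadia): max(2, -69) = 2
n1.3.1 (Mika): min(-83, -49) = -83
n1.3.2 (Mika): min(65, 10, -20) = -20
n1.3 (Nadia): max(-83, -20) = -20
n1 (Mika): min(41, 2, -20) = -20
n2.1.1 (Mika): min(4, 64) = 4
n2.1.2 (Mika): min(-32, 62, 87) = -32
n2.1 (Nadia): max(4, -32) = 4
n2.2.1 (Mika): min(-30, 41) = -30
n2.2.2 (Mika): min(78, -90, -20) = -90
n2.2 (Nadia): max(-30, -90) = -30
n2.3.1 (Mika): min(-9, -8) = -9
n2.3.2 (Mika): min(11, -83, 92) = -83
n2.3.3 (Mika): min(72, 96, -68) = -68
n2.3 (Nadia): max(-9, -83, -68) = -9
n2 (Mika): min(4, -30, -9) = -30
n3.1.1 (Mika): min(5, 7, -93, -11) = -93
n3.1.2 (Mika): min(-20, -37, -21) = -37
n3.1.3 (Mika): min(-56, -47) = -56
n3.1 (Nadia): max(-93, -37, -56) = -37
n3.2.1 (Mika): min(96, -67) = -67
n3.2.2 (Mika): min(-81, 13, -85) = -85
n3.2.3 (Mika): min(-95, -37, -40) = -95
n3.2.4 (Mika): min(16, -40) = -40
n3.2 (Nadia): max(-67, -85, -95, -40) = -40
n3 (Mika): min(-37, -40) = -40
root (Nadia): max(-20, -30, -40) = -20
Nadia at root wants the highest of {n1=-20, n2=-30, n3=-40}, so chooses n1.

n1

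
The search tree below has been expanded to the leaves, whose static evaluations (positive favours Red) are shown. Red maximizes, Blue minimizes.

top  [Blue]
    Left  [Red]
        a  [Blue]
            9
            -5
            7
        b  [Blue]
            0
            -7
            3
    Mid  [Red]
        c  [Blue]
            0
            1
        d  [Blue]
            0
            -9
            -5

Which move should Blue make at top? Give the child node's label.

Left

a (Blue): min(9, -5, 7) = -5
b (Blue): min(0, -7, 3) = -7
Left (Red): max(-5, -7) = -5
c (Blue): min(0, 1) = 0
d (Blue): min(0, -9, -5) = -9
Mid (Red): max(0, -9) = 0
top (Blue): min(-5, 0) = -5
Blue at top wants the lowest of {Left=-5, Mid=0}, so chooses Left.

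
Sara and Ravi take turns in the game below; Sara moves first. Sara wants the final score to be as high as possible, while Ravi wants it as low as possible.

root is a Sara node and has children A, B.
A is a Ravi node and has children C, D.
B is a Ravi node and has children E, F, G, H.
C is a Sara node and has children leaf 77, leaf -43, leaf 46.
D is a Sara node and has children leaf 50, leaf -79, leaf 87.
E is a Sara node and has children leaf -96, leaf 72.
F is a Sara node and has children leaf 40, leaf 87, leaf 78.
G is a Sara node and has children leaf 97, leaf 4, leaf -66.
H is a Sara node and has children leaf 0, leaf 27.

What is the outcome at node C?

C (Sara): max(77, -43, 46) = 77

77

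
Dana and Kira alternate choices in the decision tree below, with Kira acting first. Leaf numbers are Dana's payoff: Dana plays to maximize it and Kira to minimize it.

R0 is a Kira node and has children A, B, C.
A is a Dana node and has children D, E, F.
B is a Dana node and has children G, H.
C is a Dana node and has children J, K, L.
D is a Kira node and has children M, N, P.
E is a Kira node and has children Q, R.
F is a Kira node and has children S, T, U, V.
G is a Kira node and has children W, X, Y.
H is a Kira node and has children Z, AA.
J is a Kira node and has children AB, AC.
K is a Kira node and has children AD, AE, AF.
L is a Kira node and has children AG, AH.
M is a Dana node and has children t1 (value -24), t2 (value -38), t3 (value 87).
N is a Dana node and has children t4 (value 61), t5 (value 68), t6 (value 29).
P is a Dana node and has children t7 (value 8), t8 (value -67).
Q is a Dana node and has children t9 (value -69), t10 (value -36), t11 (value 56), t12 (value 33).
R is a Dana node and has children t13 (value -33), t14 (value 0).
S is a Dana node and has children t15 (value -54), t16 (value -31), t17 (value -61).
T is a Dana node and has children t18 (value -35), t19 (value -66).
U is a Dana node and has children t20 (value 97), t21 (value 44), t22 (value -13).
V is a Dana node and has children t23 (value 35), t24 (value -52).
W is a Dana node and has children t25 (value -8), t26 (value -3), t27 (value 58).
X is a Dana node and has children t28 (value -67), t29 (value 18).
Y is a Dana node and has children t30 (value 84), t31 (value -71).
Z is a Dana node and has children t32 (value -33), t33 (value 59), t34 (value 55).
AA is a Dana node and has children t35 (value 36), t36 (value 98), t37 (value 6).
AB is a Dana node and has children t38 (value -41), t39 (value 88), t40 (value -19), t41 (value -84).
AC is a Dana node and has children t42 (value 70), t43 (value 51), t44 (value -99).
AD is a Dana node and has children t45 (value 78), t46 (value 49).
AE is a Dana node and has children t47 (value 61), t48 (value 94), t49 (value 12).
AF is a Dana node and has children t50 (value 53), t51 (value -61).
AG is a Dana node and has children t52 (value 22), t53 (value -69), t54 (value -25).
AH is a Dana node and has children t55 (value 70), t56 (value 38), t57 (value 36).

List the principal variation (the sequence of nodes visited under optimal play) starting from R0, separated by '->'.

M (Dana): max(-24, -38, 87) = 87
N (Dana): max(61, 68, 29) = 68
P (Dana): max(8, -67) = 8
D (Kira): min(87, 68, 8) = 8
Q (Dana): max(-69, -36, 56, 33) = 56
R (Dana): max(-33, 0) = 0
E (Kira): min(56, 0) = 0
S (Dana): max(-54, -31, -61) = -31
T (Dana): max(-35, -66) = -35
U (Dana): max(97, 44, -13) = 97
V (Dana): max(35, -52) = 35
F (Kira): min(-31, -35, 97, 35) = -35
A (Dana): max(8, 0, -35) = 8
W (Dana): max(-8, -3, 58) = 58
X (Dana): max(-67, 18) = 18
Y (Dana): max(84, -71) = 84
G (Kira): min(58, 18, 84) = 18
Z (Dana): max(-33, 59, 55) = 59
AA (Dana): max(36, 98, 6) = 98
H (Kira): min(59, 98) = 59
B (Dana): max(18, 59) = 59
AB (Dana): max(-41, 88, -19, -84) = 88
AC (Dana): max(70, 51, -99) = 70
J (Kira): min(88, 70) = 70
AD (Dana): max(78, 49) = 78
AE (Dana): max(61, 94, 12) = 94
AF (Dana): max(53, -61) = 53
K (Kira): min(78, 94, 53) = 53
AG (Dana): max(22, -69, -25) = 22
AH (Dana): max(70, 38, 36) = 70
L (Kira): min(22, 70) = 22
C (Dana): max(70, 53, 22) = 70
R0 (Kira): min(8, 59, 70) = 8
At R0, Kira picks A (lowest: 8).
At A, Dana picks D (highest: 8).
At D, Kira picks P (lowest: 8).
At P, Dana picks t7 (highest: 8).
Terminal value 8.

R0 -> A -> D -> P -> t7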